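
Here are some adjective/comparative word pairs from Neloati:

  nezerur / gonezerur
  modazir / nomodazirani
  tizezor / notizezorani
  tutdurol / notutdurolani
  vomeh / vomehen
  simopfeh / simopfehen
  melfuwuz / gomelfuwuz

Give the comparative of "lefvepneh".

nezerur and modazir both end in -r yet inflect differently (gonezerur, nomodazirani), so the final letter is not what conditions the rule; the last vowel is.
"lefvepneh" has last vowel 'e'. The stems whose last vowel is 'e' (vomeh → vomehen, simopfeh → simopfehen) add -en.
The other patterns: stems whose last vowel is 'u' add the prefix go-; stems whose last vowel is 'i' or 'o' add no- … -ani around the stem.
So lefvepneh → lefvepnehen.

lefvepnehen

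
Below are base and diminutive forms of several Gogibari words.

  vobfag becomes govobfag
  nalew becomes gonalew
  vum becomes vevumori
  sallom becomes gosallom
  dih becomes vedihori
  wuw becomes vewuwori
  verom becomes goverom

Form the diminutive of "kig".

"kig" has 1 vowel. The stems with 1 vowel (vum → vevumori, dih → vedihori, wuw → vewuwori) add ve- … -ori around the stem.
So kig → vekigori.

vekigori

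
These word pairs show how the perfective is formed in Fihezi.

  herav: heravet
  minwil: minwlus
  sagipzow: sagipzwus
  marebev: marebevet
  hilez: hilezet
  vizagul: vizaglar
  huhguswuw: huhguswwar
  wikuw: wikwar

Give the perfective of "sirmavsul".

sagipzow and huhguswuw both end in -w yet inflect differently (sagipzwus, huhguswwar), so the final letter is not what conditions the rule; the last vowel is.
"sirmavsul" has last vowel 'u'. The stems whose last vowel is 'u' (huhguswuw → huhguswwar, wikuw → wikwar, vizagul → vizaglar) delete the last vowel and add -ar.
So sirmavsul → sirmavslar.

sirmavslar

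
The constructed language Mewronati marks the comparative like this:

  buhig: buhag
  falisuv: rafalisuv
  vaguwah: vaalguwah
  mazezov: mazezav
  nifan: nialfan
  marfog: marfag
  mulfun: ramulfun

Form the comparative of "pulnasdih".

"pulnasdih" has last vowel 'i'. The one such stem in the data (buhig → buhag) changes the last vowel to 'a' (as do mazezov, marfog), so the same rule applies.
The other patterns: stems whose last vowel is 'u' add the prefix ra-; stems whose last vowel is 'a' insert -al- after the first vowel.
So pulnasdih → pulnasdah.

pulnasdah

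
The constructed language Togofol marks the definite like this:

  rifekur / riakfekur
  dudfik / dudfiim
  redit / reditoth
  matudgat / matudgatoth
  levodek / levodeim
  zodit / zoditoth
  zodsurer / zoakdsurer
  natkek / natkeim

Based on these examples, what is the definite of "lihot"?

lihototh

levodek and zodsurer both have last vowel 'e' yet inflect differently (levodeim, zoakdsurer), so the last vowel is not what conditions the rule; the final letter is.
"lihot" ends in -t. The stems ending in -t (zodit → zoditoth, matudgat → matudgatoth, redit → reditoth) add -oth.
So lihot → lihototh.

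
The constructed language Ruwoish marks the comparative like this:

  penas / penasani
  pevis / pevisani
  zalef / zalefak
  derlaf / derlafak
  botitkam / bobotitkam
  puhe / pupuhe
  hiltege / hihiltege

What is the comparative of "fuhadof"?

penas and derlaf both have last vowel 'a' yet inflect differently (penasani, derlafak), so the last vowel is not what conditions the rule; the final letter is.
"fuhadof" ends in -f. The stems ending in -f (zalef → zalefak, derlaf → derlafak) add -ak.
The other patterns: stems ending in -s add -ani; stems ending in -e or -m repeat the first consonant+vowel as a prefix.
So fuhadof → fuhadofak.

fuhadofak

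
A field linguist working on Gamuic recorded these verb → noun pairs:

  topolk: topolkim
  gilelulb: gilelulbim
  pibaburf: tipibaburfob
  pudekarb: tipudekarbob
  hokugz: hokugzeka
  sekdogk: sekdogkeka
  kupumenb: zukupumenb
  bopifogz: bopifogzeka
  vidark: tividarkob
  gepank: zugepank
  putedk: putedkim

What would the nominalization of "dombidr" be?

vidark and sekdogk both end in -k yet inflect differently (tividarkob, sekdogkeka), so the final letter is not what conditions the rule; the second-to-last letter is.
"dombidr" has second-to-last letter 'd'. The one such stem in the data (putedk → putedkim) adds -im, so the same rule applies.
The other patterns: stems whose second-to-last letter is 'r' add ti- … -ob around the stem; stems whose second-to-last letter is 'g' add -eka; stems whose second-to-last letter is 'n' add the prefix zu-.
So dombidr → dombidrim.

dombidrim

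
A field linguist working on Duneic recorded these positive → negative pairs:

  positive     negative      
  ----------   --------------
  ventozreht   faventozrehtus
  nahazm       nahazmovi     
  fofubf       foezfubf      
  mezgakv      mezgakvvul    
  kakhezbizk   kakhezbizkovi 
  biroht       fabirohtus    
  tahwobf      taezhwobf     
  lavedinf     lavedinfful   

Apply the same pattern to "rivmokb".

rivmokbbul

"rivmokb" has second-to-last letter 'k'. The one such stem in the data (mezgakv → mezgakvvul) doubles the final consonant and adds -ul (as does lavedinf), so the same rule applies.
So rivmokb → rivmokbbul.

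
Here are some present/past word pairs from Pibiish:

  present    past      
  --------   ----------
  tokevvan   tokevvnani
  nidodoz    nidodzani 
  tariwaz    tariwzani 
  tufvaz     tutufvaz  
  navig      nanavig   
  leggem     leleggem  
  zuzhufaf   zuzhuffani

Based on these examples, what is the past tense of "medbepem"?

"medbepem" has 3 vowels. The stems with 3 vowels (nidodoz → nidodzani, zuzhufaf → zuzhuffani, tariwaz → tariwzani) delete the last vowel and add -ani.
The other pattern: stems with 2 vowels repeat the first consonant+vowel as a prefix.
So medbepem → medbepmani.

medbepmani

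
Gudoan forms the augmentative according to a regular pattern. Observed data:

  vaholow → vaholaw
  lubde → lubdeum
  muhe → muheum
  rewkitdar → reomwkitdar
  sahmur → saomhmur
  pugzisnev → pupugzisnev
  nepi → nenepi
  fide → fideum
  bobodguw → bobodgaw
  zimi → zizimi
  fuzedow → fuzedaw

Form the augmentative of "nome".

nomeum

sahmur and bobodguw both have last vowel 'u' yet inflect differently (saomhmur, bobodgaw), so the last vowel is not what conditions the rule; the final letter is.
"nome" ends in -e. The stems ending in -e (fide → fideum, lubde → lubdeum, muhe → muheum) add -um.
The other patterns: stems ending in -r insert -om- after the first vowel; stems ending in -w change the last vowel to 'a'; stems ending in -i or -v repeat the first consonant+vowel as a prefix.
So nome → nomeum.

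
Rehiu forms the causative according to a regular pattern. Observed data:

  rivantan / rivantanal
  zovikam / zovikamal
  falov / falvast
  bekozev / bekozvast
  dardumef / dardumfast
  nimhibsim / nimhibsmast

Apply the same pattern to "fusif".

fusfast

zovikam and nimhibsim both end in -m yet inflect differently (zovikamal, nimhibsmast), so the final letter is not what conditions the rule; the last vowel is.
"fusif" has last vowel 'i'. The one such stem in the data (nimhibsim → nimhibsmast) deletes the last vowel and adds -ast (as do falov, bekozev), so the same rule applies.
So fusif → fusfast.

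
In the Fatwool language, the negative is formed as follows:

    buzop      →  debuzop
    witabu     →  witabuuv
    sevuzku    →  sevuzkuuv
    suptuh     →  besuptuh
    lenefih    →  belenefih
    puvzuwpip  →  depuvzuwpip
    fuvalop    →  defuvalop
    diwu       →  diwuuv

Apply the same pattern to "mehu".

mehuuv

diwu and suptuh both have last vowel 'u' yet inflect differently (diwuuv, besuptuh), so the last vowel is not what conditions the rule; the final letter is.
"mehu" ends in -u. The stems ending in -u (diwu → diwuuv, sevuzku → sevuzkuuv, witabu → witabuuv) add -uv.
So mehu → mehuuv.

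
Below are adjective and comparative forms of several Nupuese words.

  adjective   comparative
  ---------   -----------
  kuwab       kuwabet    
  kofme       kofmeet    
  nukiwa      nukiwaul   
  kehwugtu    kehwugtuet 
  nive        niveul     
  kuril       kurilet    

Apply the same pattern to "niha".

nihaul

kofme and nive both end in -e yet inflect differently (kofmeet, niveul), so the final letter is not what conditions the rule; the first letter is.
"niha" begins with n-. The stems beginning with n- (nukiwa → nukiwaul, nive → niveul) add -ul.
The other pattern: stems beginning with k- add -et.
So niha → nihaul.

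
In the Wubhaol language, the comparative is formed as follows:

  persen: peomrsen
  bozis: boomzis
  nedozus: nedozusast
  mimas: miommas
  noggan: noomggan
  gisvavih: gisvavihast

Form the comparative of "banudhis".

banudhisast

mimas and nedozus both end in -s yet inflect differently (miommas, nedozusast), so the final letter is not what conditions the rule; the number of vowels is.
"banudhis" has 3 vowels. The stems with 3 vowels (gisvavih → gisvavihast, nedozus → nedozusast) add -ast.
The other pattern: stems with 2 vowels insert -om- after the first vowel.
So banudhis → banudhisast.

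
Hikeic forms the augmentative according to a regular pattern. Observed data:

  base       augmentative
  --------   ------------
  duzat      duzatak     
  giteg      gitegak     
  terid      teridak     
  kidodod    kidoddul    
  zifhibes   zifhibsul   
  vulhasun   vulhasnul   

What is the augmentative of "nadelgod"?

nadelgdul

terid and kidodod both end in -d yet inflect differently (teridak, kidoddul), so the final letter is not what conditions the rule; the number of vowels is.
"nadelgod" has 3 vowels. The stems with 3 vowels (kidodod → kidoddul, zifhibes → zifhibsul, vulhasun → vulhasnul) delete the last vowel and add -ul.
The other pattern: stems with 2 vowels add -ak.
So nadelgod → nadelgdul.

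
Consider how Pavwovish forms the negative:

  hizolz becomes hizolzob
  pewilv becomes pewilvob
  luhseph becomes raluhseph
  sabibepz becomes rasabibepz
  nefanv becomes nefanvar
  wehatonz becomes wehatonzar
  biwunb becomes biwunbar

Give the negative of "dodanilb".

hizolz and sabibepz both end in -z yet inflect differently (hizolzob, rasabibepz), so the final letter is not what conditions the rule; the second-to-last letter is.
"dodanilb" has second-to-last letter 'l'. The stems whose second-to-last letter is 'l' (hizolz → hizolzob, pewilv → pewilvob) add -ob.
The other patterns: stems whose second-to-last letter is 'p' add the prefix ra-; stems whose second-to-last letter is 'n' add -ar.
So dodanilb → dodanilbob.

dodanilbob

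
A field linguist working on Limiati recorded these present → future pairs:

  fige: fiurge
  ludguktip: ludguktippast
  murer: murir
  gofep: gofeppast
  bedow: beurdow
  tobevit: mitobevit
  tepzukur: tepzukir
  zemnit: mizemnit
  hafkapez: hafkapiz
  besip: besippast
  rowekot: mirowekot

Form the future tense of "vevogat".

mivevogat

"vevogat" ends in -t. The stems ending in -t (zemnit → mizemnit, rowekot → mirowekot, tobevit → mitobevit) add the prefix mi-.
The other patterns: stems ending in -r or -z change the last vowel to 'i'; stems ending in -p double the final consonant and add -ast; stems ending in -e or -w insert -ur- after the first vowel.
So vevogat → mivevogat.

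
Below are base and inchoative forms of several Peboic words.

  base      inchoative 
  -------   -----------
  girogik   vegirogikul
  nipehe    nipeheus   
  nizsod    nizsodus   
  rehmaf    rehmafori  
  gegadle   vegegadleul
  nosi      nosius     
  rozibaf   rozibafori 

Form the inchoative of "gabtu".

vegabtuul

nipehe and gegadle both end in -e yet inflect differently (nipeheus, vegegadleul), so the final letter is not what conditions the rule; the first letter is.
"gabtu" begins with g-. The stems beginning with g- (gegadle → vegegadleul, girogik → vegirogikul) add ve- … -ul around the stem.
So gabtu → vegabtuul.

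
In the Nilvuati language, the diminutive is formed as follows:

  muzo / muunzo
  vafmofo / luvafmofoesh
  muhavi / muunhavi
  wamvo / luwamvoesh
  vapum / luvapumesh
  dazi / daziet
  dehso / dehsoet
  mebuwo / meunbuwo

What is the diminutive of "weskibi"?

luweskibiesh

dazi and muhavi both end in -i yet inflect differently (daziet, muunhavi), so the final letter is not what conditions the rule; the first letter is.
"weskibi" begins with w-. The one such stem in the data (wamvo → luwamvoesh) adds lu- … -esh around the stem, so the same rule applies.
The other patterns: stems beginning with d- add -et; stems beginning with m- insert -un- after the first vowel.
So weskibi → luweskibiesh.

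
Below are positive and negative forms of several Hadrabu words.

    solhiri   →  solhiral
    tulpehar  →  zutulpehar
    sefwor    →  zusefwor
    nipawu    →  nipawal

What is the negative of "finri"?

sefwor and solhiri both begin with s- yet inflect differently (zusefwor, solhiral), so the first letter is not what conditions the rule; whether the stem ends in a vowel or a consonant is.
"finri" ends in a vowel. The stems ending in a vowel (solhiri → solhiral, nipawu → nipawal) drop the final letter and add -al.
The other pattern: stems ending in a consonant add the prefix zu-.
So finri → finral.

finral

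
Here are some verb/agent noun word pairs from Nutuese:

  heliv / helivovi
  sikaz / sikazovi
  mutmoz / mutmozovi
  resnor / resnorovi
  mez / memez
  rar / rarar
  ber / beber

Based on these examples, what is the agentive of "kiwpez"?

"kiwpez" has 2 vowels. The stems with 2 vowels (heliv → helivovi, sikaz → sikazovi, mutmoz → mutmozovi) add -ovi.
So kiwpez → kiwpezovi.

kiwpezovi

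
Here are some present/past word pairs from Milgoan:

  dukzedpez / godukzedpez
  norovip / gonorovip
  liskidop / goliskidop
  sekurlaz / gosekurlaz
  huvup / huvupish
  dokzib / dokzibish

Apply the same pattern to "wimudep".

norovip and huvup both end in -p yet inflect differently (gonorovip, huvupish), so the final letter is not what conditions the rule; the number of vowels is.
"wimudep" has 3 vowels. The stems with 3 vowels (dukzedpez → godukzedpez, norovip → gonorovip, liskidop → goliskidop) add the prefix go-.
The other pattern: stems with 2 vowels add -ish.
So wimudep → gowimudep.

gowimudep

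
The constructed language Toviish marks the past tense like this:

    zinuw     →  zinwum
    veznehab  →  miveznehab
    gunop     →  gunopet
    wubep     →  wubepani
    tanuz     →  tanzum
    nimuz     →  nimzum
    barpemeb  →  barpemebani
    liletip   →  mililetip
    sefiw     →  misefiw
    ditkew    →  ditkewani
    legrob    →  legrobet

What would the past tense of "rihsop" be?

rihsopet

"rihsop" has last vowel 'o'. The stems whose last vowel is 'o' (legrob → legrobet, gunop → gunopet) add -et.
The other patterns: stems whose last vowel is 'u' delete the last vowel and add -um; stems whose last vowel is 'e' add -ani; stems whose last vowel is 'a' or 'i' add the prefix mi-.
So rihsop → rihsopet.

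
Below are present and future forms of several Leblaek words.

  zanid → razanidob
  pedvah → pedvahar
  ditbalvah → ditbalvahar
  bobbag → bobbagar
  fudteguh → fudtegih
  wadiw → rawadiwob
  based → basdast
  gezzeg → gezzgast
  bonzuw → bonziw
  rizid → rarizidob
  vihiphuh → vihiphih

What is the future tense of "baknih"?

ditbalvah and vihiphuh both end in -h yet inflect differently (ditbalvahar, vihiphih), so the final letter is not what conditions the rule; the last vowel is.
"baknih" has last vowel 'i'. The stems whose last vowel is 'i' (zanid → razanidob, rizid → rarizidob, wadiw → rawadiwob) add ra- … -ob around the stem.
The other patterns: stems whose last vowel is 'a' add -ar; stems whose last vowel is 'u' change the last vowel to 'i'; stems whose last vowel is 'e' delete the last vowel and add -ast.
So baknih → rabaknihob.

rabaknihob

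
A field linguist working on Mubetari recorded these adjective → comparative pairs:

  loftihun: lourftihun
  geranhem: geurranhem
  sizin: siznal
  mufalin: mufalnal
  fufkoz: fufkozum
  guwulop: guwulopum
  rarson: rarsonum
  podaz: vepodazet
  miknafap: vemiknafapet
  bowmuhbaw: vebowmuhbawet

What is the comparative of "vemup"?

loftihun and sizin both end in -n yet inflect differently (lourftihun, siznal), so the final letter is not what conditions the rule; the last vowel is.
"vemup" has last vowel 'u'. The one such stem in the data (loftihun → lourftihun) inserts -ur- after the first vowel (as does geranhem), so the same rule applies.
The other patterns: stems whose last vowel is 'i' delete the last vowel and add -al; stems whose last vowel is 'o' add -um; stems whose last vowel is 'a' add ve- … -et around the stem.
So vemup → veurmup.

veurmup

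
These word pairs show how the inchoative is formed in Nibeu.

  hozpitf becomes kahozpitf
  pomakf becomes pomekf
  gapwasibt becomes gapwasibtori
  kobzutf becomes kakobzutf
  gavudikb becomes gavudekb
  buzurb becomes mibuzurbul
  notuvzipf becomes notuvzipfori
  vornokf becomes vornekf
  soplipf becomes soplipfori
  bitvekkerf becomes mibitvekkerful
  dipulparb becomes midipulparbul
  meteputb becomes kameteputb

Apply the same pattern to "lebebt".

hozpitf and vornokf both end in -f yet inflect differently (kahozpitf, vornekf), so the final letter is not what conditions the rule; the second-to-last letter is.
"lebebt" has second-to-last letter 'b'. The one such stem in the data (gapwasibt → gapwasibtori) adds -ori, so the same rule applies.
So lebebt → lebebtori.

lebebtori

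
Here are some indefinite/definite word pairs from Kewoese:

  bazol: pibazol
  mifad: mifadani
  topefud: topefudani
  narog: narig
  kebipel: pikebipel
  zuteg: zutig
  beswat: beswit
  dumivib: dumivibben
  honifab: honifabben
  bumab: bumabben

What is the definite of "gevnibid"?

mifad and bumab both have last vowel 'a' yet inflect differently (mifadani, bumabben), so the last vowel is not what conditions the rule; the final letter is.
"gevnibid" ends in -d. The stems ending in -d (topefud → topefudani, mifad → mifadani) add -ani.
The other patterns: stems ending in -b double the final consonant and add -en; stems ending in -l add the prefix pi-; stems ending in -g or -t change the last vowel to 'i'.
So gevnibid → gevnibidani.

gevnibidani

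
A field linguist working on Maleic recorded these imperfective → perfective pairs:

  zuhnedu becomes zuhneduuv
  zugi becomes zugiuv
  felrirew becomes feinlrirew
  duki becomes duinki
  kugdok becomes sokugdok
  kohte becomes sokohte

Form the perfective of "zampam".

zugi and duki both end in -i yet inflect differently (zugiuv, duinki), so the final letter is not what conditions the rule; the first letter is.
"zampam" begins with z-. The stems beginning with z- (zuhnedu → zuhneduuv, zugi → zugiuv) add -uv.
The other patterns: stems beginning with d- or f- insert -in- after the first vowel; stems beginning with k- add the prefix so-.
So zampam → zampamuv.

zampamuv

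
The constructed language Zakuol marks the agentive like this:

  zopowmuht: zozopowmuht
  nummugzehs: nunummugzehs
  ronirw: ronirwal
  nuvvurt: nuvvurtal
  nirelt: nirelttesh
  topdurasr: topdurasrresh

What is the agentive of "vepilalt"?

zopowmuht and nuvvurt both end in -t yet inflect differently (zozopowmuht, nuvvurtal), so the final letter is not what conditions the rule; the second-to-last letter is.
"vepilalt" has second-to-last letter 'l'. The one such stem in the data (nirelt → nirelttesh) doubles the final consonant and adds -esh (as does topdurasr), so the same rule applies.
The other patterns: stems whose second-to-last letter is 'h' repeat the first consonant+vowel as a prefix; stems whose second-to-last letter is 'r' add -al.
So vepilalt → vepilalttesh.

vepilalttesh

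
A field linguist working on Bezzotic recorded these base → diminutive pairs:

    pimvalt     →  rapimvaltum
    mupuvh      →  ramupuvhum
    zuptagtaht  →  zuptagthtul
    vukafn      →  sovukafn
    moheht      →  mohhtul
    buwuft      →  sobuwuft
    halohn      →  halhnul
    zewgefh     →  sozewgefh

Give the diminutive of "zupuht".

halohn and vukafn both end in -n yet inflect differently (halhnul, sovukafn), so the final letter is not what conditions the rule; the second-to-last letter is.
"zupuht" has second-to-last letter 'h'. The stems whose second-to-last letter is 'h' (moheht → mohhtul, zuptagtaht → zuptagthtul, halohn → halhnul) delete the last vowel and add -ul.
The other patterns: stems whose second-to-last letter is 'f' add the prefix so-; stems whose second-to-last letter is 'l' or 'v' add ra- … -um around the stem.
So zupuht → zuphtul.

zuphtul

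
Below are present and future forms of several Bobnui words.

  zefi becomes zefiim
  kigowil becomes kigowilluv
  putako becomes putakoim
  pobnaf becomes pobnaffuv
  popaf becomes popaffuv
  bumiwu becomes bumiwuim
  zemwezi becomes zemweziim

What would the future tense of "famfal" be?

zemwezi and kigowil both have last vowel 'i' yet inflect differently (zemweziim, kigowilluv), so the last vowel is not what conditions the rule; whether the stem ends in a vowel or a consonant is.
"famfal" ends in a consonant. The stems ending in a consonant (kigowil → kigowilluv, pobnaf → pobnaffuv, popaf → popaffuv) double the final consonant and add -uv.
The other pattern: stems ending in a vowel add -im.
So famfal → famfalluv.

famfalluv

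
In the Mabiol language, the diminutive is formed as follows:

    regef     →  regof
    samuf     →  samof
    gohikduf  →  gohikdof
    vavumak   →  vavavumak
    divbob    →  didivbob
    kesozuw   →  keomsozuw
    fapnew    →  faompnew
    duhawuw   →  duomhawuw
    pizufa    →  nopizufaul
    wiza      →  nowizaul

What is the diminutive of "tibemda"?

notibemdaul

samuf and kesozuw both have last vowel 'u' yet inflect differently (samof, keomsozuw), so the last vowel is not what conditions the rule; the final letter is.
"tibemda" ends in -a. The stems ending in -a (pizufa → nopizufaul, wiza → nowizaul) add no- … -ul around the stem.
So tibemda → notibemdaul.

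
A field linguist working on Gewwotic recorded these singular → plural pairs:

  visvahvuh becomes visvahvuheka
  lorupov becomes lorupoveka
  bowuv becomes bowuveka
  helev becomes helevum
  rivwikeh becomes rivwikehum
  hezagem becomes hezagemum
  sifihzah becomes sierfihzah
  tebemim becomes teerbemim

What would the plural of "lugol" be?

lugoleka

"lugol" has last vowel 'o'. The one such stem in the data (lorupov → lorupoveka) adds -eka, so the same rule applies.
The other patterns: stems whose last vowel is 'e' add -um; stems whose last vowel is 'a' or 'i' insert -er- after the first vowel.
So lugol → lugoleka.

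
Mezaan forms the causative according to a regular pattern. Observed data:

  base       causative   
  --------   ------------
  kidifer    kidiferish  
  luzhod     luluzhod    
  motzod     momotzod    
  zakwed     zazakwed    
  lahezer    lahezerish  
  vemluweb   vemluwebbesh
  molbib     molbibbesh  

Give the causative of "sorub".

zakwed and lahezer both have last vowel 'e' yet inflect differently (zazakwed, lahezerish), so the last vowel is not what conditions the rule; the final letter is.
"sorub" ends in -b. The stems ending in -b (vemluweb → vemluwebbesh, molbib → molbibbesh) double the final consonant and add -esh.
The other patterns: stems ending in -d repeat the first consonant+vowel as a prefix; stems ending in -r add -ish.
So sorub → sorubbesh.

sorubbesh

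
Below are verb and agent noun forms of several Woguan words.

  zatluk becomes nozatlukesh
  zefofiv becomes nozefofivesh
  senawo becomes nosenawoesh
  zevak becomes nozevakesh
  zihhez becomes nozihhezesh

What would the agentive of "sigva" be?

Every pair shown (zatluk → nozatlukesh, zefofiv → nozefofivesh, senawo → nosenawoesh, …) follows the same rule: add no- … -esh around the stem.
So sigva → nosigvaesh.

nosigvaesh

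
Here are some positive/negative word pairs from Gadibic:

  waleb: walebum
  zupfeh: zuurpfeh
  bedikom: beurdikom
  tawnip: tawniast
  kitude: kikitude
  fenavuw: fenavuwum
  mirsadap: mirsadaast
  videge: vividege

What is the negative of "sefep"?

zupfeh and waleb both have last vowel 'e' yet inflect differently (zuurpfeh, walebum), so the last vowel is not what conditions the rule; the final letter is.
"sefep" ends in -p. The stems ending in -p (mirsadap → mirsadaast, tawnip → tawniast) drop the final letter and add -ast.
The other patterns: stems ending in -h or -m insert -ur- after the first vowel; stems ending in -b or -w add -um; stems ending in -e repeat the first consonant+vowel as a prefix.
So sefep → sefeast.

sefeast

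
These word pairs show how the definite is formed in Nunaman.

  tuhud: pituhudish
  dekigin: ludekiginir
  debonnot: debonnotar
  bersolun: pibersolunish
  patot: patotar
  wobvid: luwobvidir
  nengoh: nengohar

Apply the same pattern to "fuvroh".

fuvrohar

wobvid and tuhud both end in -d yet inflect differently (luwobvidir, pituhudish), so the final letter is not what conditions the rule; the last vowel is.
"fuvroh" has last vowel 'o'. The stems whose last vowel is 'o' (patot → patotar, debonnot → debonnotar, nengoh → nengohar) add -ar.
So fuvroh → fuvrohar.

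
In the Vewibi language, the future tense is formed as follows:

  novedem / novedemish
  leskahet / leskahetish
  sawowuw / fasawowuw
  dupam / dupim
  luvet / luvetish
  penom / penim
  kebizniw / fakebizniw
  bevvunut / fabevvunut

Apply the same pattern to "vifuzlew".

luvet and bevvunut both end in -t yet inflect differently (luvetish, fabevvunut), so the final letter is not what conditions the rule; the last vowel is.
"vifuzlew" has last vowel 'e'. The stems whose last vowel is 'e' (novedem → novedemish, luvet → luvetish, leskahet → leskahetish) add -ish.
The other patterns: stems whose last vowel is 'i' or 'u' add the prefix fa-; stems whose last vowel is 'a' or 'o' change the last vowel to 'i'.
So vifuzlew → vifuzlewish.

vifuzlewish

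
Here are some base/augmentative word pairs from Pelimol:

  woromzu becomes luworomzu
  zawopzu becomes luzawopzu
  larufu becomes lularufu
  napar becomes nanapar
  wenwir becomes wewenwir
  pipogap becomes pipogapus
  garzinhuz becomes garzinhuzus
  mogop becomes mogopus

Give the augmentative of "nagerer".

nanagerer

napar and pipogap both have last vowel 'a' yet inflect differently (nanapar, pipogapus), so the last vowel is not what conditions the rule; the final letter is.
"nagerer" ends in -r. The stems ending in -r (napar → nanapar, wenwir → wewenwir) repeat the first consonant+vowel as a prefix.
So nagerer → nanagerer.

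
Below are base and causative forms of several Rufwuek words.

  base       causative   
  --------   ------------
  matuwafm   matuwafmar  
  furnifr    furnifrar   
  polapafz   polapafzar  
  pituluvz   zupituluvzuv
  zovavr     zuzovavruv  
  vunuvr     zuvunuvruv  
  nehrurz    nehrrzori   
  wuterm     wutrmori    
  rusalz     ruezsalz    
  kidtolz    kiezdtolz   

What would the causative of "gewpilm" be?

geezwpilm

polapafz and pituluvz both end in -z yet inflect differently (polapafzar, zupituluvzuv), so the final letter is not what conditions the rule; the second-to-last letter is.
"gewpilm" has second-to-last letter 'l'. The stems whose second-to-last letter is 'l' (rusalz → ruezsalz, kidtolz → kiezdtolz) insert -ez- after the first vowel.
The other patterns: stems whose second-to-last letter is 'f' add -ar; stems whose second-to-last letter is 'v' add zu- … -uv around the stem; stems whose second-to-last letter is 'r' delete the last vowel and add -ori.
So gewpilm → geezwpilm.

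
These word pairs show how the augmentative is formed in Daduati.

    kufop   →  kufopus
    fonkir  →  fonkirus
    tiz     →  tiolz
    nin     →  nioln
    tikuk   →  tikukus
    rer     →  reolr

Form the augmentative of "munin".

muninus

rer and fonkir both end in -r yet inflect differently (reolr, fonkirus), so the final letter is not what conditions the rule; the number of vowels is.
"munin" has 2 vowels. The stems with 2 vowels (kufop → kufopus, tikuk → tikukus, fonkir → fonkirus) add -us.
The other pattern: stems with 1 vowel insert -ol- after the first vowel.
So munin → muninus.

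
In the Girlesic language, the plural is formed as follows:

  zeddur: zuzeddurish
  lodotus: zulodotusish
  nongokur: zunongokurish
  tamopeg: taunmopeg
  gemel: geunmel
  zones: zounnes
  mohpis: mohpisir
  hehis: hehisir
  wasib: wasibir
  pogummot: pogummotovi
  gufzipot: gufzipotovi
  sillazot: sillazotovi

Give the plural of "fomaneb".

founmaneb

lodotus and zones both end in -s yet inflect differently (zulodotusish, zounnes), so the final letter is not what conditions the rule; the last vowel is.
"fomaneb" has last vowel 'e'. The stems whose last vowel is 'e' (tamopeg → taunmopeg, gemel → geunmel, zones → zounnes) insert -un- after the first vowel.
The other patterns: stems whose last vowel is 'u' add zu- … -ish around the stem; stems whose last vowel is 'i' add -ir; stems whose last vowel is 'o' add -ovi.
So fomaneb → founmaneb.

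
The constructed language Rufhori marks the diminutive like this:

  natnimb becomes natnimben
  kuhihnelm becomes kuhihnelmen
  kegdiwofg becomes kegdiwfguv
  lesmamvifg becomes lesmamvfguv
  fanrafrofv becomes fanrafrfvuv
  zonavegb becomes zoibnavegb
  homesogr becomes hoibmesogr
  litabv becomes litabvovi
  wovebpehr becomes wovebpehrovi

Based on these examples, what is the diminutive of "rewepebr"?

natnimb and zonavegb both end in -b yet inflect differently (natnimben, zoibnavegb), so the final letter is not what conditions the rule; the second-to-last letter is.
"rewepebr" has second-to-last letter 'b'. The one such stem in the data (litabv → litabvovi) adds -ovi, so the same rule applies.
So rewepebr → rewepebrovi.

rewepebrovi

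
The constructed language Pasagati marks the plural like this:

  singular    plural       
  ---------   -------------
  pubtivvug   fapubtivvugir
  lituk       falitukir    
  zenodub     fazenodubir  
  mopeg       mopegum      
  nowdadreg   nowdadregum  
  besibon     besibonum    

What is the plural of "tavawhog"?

tavawhogum

pubtivvug and mopeg both end in -g yet inflect differently (fapubtivvugir, mopegum), so the final letter is not what conditions the rule; the last vowel is.
"tavawhog" has last vowel 'o'. The one such stem in the data (besibon → besibonum) adds -um, so the same rule applies.
The other pattern: stems whose last vowel is 'u' add fa- … -ir around the stem.
So tavawhog → tavawhogum.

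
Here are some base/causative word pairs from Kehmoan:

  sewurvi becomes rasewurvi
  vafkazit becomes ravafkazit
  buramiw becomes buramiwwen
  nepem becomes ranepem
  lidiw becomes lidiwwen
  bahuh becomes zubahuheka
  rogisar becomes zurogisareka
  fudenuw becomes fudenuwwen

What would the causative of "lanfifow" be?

fudenuw and bahuh both have last vowel 'u' yet inflect differently (fudenuwwen, zubahuheka), so the last vowel is not what conditions the rule; the final letter is.
"lanfifow" ends in -w. The stems ending in -w (buramiw → buramiwwen, fudenuw → fudenuwwen, lidiw → lidiwwen) double the final consonant and add -en.
So lanfifow → lanfifowwen.

lanfifowwen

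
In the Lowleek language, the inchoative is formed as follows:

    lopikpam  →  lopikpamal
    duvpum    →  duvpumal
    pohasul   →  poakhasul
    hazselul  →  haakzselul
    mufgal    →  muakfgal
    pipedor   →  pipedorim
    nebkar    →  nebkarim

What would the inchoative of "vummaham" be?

vummahamal

"vummaham" ends in -m. The stems ending in -m (lopikpam → lopikpamal, duvpum → duvpumal) add -al.
So vummaham → vummahamal.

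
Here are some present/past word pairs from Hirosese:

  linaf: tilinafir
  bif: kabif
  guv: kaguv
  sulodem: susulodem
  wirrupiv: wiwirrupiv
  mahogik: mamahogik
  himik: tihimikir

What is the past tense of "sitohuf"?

"sitohuf" has 3 vowels. The stems with 3 vowels (wirrupiv → wiwirrupiv, mahogik → mamahogik, sulodem → susulodem) repeat the first consonant+vowel as a prefix.
So sitohuf → sisitohuf.

sisitohuf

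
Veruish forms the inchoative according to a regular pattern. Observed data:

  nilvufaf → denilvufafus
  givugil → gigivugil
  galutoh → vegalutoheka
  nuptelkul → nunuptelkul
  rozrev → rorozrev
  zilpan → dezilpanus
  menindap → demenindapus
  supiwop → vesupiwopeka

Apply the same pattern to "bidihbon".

vebidihboneka

supiwop and menindap both end in -p yet inflect differently (vesupiwopeka, demenindapus), so the final letter is not what conditions the rule; the last vowel is.
"bidihbon" has last vowel 'o'. The stems whose last vowel is 'o' (galutoh → vegalutoheka, supiwop → vesupiwopeka) add ve- … -eka around the stem.
So bidihbon → vebidihboneka.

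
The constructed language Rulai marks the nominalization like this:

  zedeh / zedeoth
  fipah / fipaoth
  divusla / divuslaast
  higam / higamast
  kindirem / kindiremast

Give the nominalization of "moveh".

moveoth

fipah and divusla both have last vowel 'a' yet inflect differently (fipaoth, divuslaast), so the last vowel is not what conditions the rule; the final letter is.
"moveh" ends in -h. The stems ending in -h (zedeh → zedeoth, fipah → fipaoth) drop the final letter and add -oth.
So moveh → moveoth.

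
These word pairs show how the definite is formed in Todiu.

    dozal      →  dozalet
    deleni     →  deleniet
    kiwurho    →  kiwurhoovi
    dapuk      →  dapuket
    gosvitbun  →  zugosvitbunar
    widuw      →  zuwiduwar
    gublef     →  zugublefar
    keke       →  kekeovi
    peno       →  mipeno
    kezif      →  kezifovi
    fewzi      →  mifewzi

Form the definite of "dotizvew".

dotizvewet

"dotizvew" begins with d-. The stems beginning with d- (dapuk → dapuket, dozal → dozalet, deleni → deleniet) add -et.
The other patterns: stems beginning with g- or w- add zu- … -ar around the stem; stems beginning with k- add -ovi; stems beginning with f- or p- add the prefix mi-.
So dotizvew → dotizvewet.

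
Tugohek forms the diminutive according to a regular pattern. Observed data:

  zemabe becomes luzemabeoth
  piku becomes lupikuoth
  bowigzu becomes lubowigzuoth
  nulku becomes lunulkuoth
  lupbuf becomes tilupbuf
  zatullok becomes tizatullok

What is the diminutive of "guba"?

lugubaoth

"guba" ends in a vowel. The stems ending in a vowel (zemabe → luzemabeoth, piku → lupikuoth, bowigzu → lubowigzuoth) add lu- … -oth around the stem.
The other pattern: stems ending in a consonant add the prefix ti-.
So guba → lugubaoth.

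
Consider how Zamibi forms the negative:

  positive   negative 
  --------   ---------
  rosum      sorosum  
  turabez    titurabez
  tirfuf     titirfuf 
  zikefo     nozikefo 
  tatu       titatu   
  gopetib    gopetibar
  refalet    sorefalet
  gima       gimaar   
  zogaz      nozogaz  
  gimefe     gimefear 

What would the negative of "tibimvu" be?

titibimvu

"tibimvu" begins with t-. The stems beginning with t- (tatu → titatu, turabez → titurabez, tirfuf → titirfuf) add the prefix ti-.
So tibimvu → titibimvu.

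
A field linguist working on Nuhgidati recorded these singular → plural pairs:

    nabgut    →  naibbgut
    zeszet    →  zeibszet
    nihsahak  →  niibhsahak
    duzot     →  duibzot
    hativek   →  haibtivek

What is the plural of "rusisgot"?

ruibsisgot

Every pair shown (nabgut → naibbgut, zeszet → zeibszet, nihsahak → niibhsahak, …) follows the same rule: insert -ib- after the first vowel.
So rusisgot → ruibsisgot.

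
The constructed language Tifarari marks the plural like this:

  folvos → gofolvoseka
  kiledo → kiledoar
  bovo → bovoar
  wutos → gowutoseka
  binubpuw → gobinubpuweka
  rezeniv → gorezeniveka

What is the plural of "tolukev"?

wutos and kiledo both have last vowel 'o' yet inflect differently (gowutoseka, kiledoar), so the last vowel is not what conditions the rule; whether the stem ends in a vowel or a consonant is.
"tolukev" ends in a consonant. The stems ending in a consonant (binubpuw → gobinubpuweka, rezeniv → gorezeniveka, wutos → gowutoseka) add go- … -eka around the stem.
The other pattern: stems ending in a vowel add -ar.
So tolukev → gotolukeveka.

gotolukeveka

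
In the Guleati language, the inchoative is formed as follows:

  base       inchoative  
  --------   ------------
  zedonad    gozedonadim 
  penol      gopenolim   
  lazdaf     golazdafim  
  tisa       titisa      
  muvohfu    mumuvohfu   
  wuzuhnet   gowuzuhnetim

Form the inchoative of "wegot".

zedonad and tisa both have last vowel 'a' yet inflect differently (gozedonadim, titisa), so the last vowel is not what conditions the rule; whether the stem ends in a vowel or a consonant is.
"wegot" ends in a consonant. The stems ending in a consonant (penol → gopenolim, zedonad → gozedonadim, lazdaf → golazdafim) add go- … -im around the stem.
The other pattern: stems ending in a vowel repeat the first consonant+vowel as a prefix.
So wegot → gowegotim.

gowegotim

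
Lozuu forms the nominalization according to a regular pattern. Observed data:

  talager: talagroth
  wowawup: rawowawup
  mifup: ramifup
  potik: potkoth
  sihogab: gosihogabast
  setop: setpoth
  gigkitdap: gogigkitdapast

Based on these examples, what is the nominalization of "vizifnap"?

govizifnapast

"vizifnap" has last vowel 'a'. The stems whose last vowel is 'a' (gigkitdap → gogigkitdapast, sihogab → gosihogabast) add go- … -ast around the stem.
The other patterns: stems whose last vowel is 'u' add the prefix ra-; stems whose last vowel is 'e', 'i' or 'o' delete the last vowel and add -oth.
So vizifnap → govizifnapast.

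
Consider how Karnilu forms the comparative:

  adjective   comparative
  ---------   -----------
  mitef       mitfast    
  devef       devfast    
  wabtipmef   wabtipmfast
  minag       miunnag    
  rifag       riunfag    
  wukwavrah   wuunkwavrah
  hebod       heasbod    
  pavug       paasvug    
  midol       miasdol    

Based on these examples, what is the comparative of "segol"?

minag and pavug both end in -g yet inflect differently (miunnag, paasvug), so the final letter is not what conditions the rule; the last vowel is.
"segol" has last vowel 'o'. The stems whose last vowel is 'o' (hebod → heasbod, midol → miasdol) insert -as- after the first vowel.
So segol → seasgol.

seasgol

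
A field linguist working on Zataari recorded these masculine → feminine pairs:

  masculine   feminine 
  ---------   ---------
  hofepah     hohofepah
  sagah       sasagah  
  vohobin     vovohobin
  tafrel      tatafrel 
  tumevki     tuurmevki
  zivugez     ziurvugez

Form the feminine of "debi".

deurbi

"debi" ends in -i. The one such stem in the data (tumevki → tuurmevki) inserts -ur- after the first vowel (as does zivugez), so the same rule applies.
So debi → deurbi.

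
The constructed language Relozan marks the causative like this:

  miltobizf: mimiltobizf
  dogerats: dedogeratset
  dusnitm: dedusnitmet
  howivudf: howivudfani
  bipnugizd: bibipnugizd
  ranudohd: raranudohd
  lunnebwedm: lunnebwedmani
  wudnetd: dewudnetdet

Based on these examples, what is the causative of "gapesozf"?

gagapesozf

lunnebwedm and dusnitm both end in -m yet inflect differently (lunnebwedmani, dedusnitmet), so the final letter is not what conditions the rule; the second-to-last letter is.
"gapesozf" has second-to-last letter 'z'. The stems whose second-to-last letter is 'z' (bipnugizd → bibipnugizd, miltobizf → mimiltobizf) repeat the first consonant+vowel as a prefix.
The other patterns: stems whose second-to-last letter is 'd' add -ani; stems whose second-to-last letter is 't' add de- … -et around the stem.
So gapesozf → gagapesozf.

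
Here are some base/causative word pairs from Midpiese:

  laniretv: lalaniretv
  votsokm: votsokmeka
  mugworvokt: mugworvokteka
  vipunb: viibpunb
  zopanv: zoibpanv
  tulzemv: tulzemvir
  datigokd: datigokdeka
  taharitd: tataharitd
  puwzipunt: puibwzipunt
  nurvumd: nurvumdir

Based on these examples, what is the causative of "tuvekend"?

tuibvekend

"tuvekend" has second-to-last letter 'n'. The stems whose second-to-last letter is 'n' (vipunb → viibpunb, puwzipunt → puibwzipunt, zopanv → zoibpanv) insert -ib- after the first vowel.
So tuvekend → tuibvekend.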